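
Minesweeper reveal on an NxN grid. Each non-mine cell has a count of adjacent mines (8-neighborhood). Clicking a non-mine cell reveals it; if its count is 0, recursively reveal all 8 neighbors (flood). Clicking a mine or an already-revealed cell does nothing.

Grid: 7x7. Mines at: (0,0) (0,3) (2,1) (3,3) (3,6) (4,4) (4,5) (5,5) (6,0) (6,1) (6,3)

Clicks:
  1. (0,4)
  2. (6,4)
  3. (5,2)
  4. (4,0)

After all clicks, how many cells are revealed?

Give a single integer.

Click 1 (0,4) count=1: revealed 1 new [(0,4)] -> total=1
Click 2 (6,4) count=2: revealed 1 new [(6,4)] -> total=2
Click 3 (5,2) count=2: revealed 1 new [(5,2)] -> total=3
Click 4 (4,0) count=0: revealed 8 new [(3,0) (3,1) (3,2) (4,0) (4,1) (4,2) (5,0) (5,1)] -> total=11

Answer: 11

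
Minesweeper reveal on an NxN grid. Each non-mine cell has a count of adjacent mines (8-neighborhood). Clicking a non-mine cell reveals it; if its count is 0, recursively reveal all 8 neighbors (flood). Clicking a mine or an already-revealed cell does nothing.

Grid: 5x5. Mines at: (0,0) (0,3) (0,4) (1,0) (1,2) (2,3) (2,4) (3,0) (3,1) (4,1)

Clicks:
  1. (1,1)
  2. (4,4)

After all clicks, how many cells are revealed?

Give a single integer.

Click 1 (1,1) count=3: revealed 1 new [(1,1)] -> total=1
Click 2 (4,4) count=0: revealed 6 new [(3,2) (3,3) (3,4) (4,2) (4,3) (4,4)] -> total=7

Answer: 7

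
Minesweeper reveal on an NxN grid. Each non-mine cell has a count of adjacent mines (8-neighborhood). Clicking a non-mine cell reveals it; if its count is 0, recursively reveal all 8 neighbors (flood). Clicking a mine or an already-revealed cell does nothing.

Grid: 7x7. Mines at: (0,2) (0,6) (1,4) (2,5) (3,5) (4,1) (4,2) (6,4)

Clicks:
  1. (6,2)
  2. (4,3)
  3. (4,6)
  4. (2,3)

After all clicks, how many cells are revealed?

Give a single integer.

Click 1 (6,2) count=0: revealed 8 new [(5,0) (5,1) (5,2) (5,3) (6,0) (6,1) (6,2) (6,3)] -> total=8
Click 2 (4,3) count=1: revealed 1 new [(4,3)] -> total=9
Click 3 (4,6) count=1: revealed 1 new [(4,6)] -> total=10
Click 4 (2,3) count=1: revealed 1 new [(2,3)] -> total=11

Answer: 11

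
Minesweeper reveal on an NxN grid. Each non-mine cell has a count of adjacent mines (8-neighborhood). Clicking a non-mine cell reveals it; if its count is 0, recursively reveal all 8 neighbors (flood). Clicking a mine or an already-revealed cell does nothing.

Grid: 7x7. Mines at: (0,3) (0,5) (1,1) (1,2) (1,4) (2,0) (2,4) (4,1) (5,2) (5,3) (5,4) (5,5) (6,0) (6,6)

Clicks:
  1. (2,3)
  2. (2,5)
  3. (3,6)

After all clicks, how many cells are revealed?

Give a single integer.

Click 1 (2,3) count=3: revealed 1 new [(2,3)] -> total=1
Click 2 (2,5) count=2: revealed 1 new [(2,5)] -> total=2
Click 3 (3,6) count=0: revealed 7 new [(1,5) (1,6) (2,6) (3,5) (3,6) (4,5) (4,6)] -> total=9

Answer: 9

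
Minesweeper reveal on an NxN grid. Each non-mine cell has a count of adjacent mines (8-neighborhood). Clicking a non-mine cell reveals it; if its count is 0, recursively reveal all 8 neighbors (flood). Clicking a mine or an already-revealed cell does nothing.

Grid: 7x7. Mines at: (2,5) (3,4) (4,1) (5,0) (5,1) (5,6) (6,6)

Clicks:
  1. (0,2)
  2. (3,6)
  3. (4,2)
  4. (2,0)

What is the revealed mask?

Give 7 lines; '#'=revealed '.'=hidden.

Click 1 (0,2) count=0: revealed 23 new [(0,0) (0,1) (0,2) (0,3) (0,4) (0,5) (0,6) (1,0) (1,1) (1,2) (1,3) (1,4) (1,5) (1,6) (2,0) (2,1) (2,2) (2,3) (2,4) (3,0) (3,1) (3,2) (3,3)] -> total=23
Click 2 (3,6) count=1: revealed 1 new [(3,6)] -> total=24
Click 3 (4,2) count=2: revealed 1 new [(4,2)] -> total=25
Click 4 (2,0) count=0: revealed 0 new [(none)] -> total=25

Answer: #######
#######
#####..
####..#
..#....
.......
.......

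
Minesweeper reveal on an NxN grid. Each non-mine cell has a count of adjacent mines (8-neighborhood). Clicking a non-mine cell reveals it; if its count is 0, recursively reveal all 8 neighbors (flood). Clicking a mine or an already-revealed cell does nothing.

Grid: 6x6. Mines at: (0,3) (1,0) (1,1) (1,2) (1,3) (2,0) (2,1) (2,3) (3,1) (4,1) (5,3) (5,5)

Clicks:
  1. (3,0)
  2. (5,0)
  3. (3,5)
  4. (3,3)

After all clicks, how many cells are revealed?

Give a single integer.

Click 1 (3,0) count=4: revealed 1 new [(3,0)] -> total=1
Click 2 (5,0) count=1: revealed 1 new [(5,0)] -> total=2
Click 3 (3,5) count=0: revealed 10 new [(0,4) (0,5) (1,4) (1,5) (2,4) (2,5) (3,4) (3,5) (4,4) (4,5)] -> total=12
Click 4 (3,3) count=1: revealed 1 new [(3,3)] -> total=13

Answer: 13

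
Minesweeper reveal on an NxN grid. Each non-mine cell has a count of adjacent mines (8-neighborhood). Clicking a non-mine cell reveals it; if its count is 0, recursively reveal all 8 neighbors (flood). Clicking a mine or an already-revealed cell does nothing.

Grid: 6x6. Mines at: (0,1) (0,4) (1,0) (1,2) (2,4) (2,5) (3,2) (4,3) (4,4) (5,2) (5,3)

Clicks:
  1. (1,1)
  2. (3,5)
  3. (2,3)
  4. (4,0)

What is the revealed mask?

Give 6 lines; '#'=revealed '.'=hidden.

Answer: ......
.#....
##.#..
##...#
##....
##....

Derivation:
Click 1 (1,1) count=3: revealed 1 new [(1,1)] -> total=1
Click 2 (3,5) count=3: revealed 1 new [(3,5)] -> total=2
Click 3 (2,3) count=3: revealed 1 new [(2,3)] -> total=3
Click 4 (4,0) count=0: revealed 8 new [(2,0) (2,1) (3,0) (3,1) (4,0) (4,1) (5,0) (5,1)] -> total=11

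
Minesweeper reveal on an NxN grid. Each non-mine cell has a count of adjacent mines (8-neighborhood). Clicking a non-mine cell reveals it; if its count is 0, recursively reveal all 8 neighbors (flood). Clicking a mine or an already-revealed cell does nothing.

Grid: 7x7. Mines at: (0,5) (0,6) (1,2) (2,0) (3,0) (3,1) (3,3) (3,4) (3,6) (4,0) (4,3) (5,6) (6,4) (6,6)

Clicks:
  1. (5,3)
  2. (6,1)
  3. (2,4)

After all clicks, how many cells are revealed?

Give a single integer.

Click 1 (5,3) count=2: revealed 1 new [(5,3)] -> total=1
Click 2 (6,1) count=0: revealed 7 new [(5,0) (5,1) (5,2) (6,0) (6,1) (6,2) (6,3)] -> total=8
Click 3 (2,4) count=2: revealed 1 new [(2,4)] -> total=9

Answer: 9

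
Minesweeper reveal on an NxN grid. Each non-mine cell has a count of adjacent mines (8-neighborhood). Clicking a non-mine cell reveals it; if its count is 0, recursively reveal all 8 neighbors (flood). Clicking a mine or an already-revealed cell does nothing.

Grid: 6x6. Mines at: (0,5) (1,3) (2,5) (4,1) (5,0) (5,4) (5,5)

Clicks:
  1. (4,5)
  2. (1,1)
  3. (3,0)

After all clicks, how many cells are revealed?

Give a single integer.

Answer: 13

Derivation:
Click 1 (4,5) count=2: revealed 1 new [(4,5)] -> total=1
Click 2 (1,1) count=0: revealed 12 new [(0,0) (0,1) (0,2) (1,0) (1,1) (1,2) (2,0) (2,1) (2,2) (3,0) (3,1) (3,2)] -> total=13
Click 3 (3,0) count=1: revealed 0 new [(none)] -> total=13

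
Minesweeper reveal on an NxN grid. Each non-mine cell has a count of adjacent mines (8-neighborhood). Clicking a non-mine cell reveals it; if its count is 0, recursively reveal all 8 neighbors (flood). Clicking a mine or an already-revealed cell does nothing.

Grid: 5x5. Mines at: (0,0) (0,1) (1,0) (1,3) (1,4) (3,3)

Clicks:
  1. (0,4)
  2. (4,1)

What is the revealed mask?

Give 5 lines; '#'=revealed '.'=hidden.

Answer: ....#
.....
###..
###..
###..

Derivation:
Click 1 (0,4) count=2: revealed 1 new [(0,4)] -> total=1
Click 2 (4,1) count=0: revealed 9 new [(2,0) (2,1) (2,2) (3,0) (3,1) (3,2) (4,0) (4,1) (4,2)] -> total=10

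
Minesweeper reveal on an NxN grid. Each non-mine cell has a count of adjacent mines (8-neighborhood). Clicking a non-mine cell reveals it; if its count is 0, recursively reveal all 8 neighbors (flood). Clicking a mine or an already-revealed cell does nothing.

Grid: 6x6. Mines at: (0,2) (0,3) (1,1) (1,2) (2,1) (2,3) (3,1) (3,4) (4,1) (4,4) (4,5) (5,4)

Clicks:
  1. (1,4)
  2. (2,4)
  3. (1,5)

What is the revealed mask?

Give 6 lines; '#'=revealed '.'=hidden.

Answer: ....##
....##
....##
......
......
......

Derivation:
Click 1 (1,4) count=2: revealed 1 new [(1,4)] -> total=1
Click 2 (2,4) count=2: revealed 1 new [(2,4)] -> total=2
Click 3 (1,5) count=0: revealed 4 new [(0,4) (0,5) (1,5) (2,5)] -> total=6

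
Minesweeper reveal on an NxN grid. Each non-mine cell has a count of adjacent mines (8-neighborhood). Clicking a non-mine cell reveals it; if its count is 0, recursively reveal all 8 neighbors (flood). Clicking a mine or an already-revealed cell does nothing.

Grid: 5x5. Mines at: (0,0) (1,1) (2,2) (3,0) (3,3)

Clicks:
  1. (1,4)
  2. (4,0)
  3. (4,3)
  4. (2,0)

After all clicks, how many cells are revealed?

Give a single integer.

Answer: 11

Derivation:
Click 1 (1,4) count=0: revealed 8 new [(0,2) (0,3) (0,4) (1,2) (1,3) (1,4) (2,3) (2,4)] -> total=8
Click 2 (4,0) count=1: revealed 1 new [(4,0)] -> total=9
Click 3 (4,3) count=1: revealed 1 new [(4,3)] -> total=10
Click 4 (2,0) count=2: revealed 1 new [(2,0)] -> total=11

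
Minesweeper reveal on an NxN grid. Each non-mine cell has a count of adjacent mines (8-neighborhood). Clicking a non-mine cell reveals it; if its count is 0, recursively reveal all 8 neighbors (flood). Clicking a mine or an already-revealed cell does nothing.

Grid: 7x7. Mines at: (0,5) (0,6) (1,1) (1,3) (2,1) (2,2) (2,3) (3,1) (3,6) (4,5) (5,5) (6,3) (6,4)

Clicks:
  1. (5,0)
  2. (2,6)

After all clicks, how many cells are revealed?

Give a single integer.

Answer: 10

Derivation:
Click 1 (5,0) count=0: revealed 9 new [(4,0) (4,1) (4,2) (5,0) (5,1) (5,2) (6,0) (6,1) (6,2)] -> total=9
Click 2 (2,6) count=1: revealed 1 new [(2,6)] -> total=10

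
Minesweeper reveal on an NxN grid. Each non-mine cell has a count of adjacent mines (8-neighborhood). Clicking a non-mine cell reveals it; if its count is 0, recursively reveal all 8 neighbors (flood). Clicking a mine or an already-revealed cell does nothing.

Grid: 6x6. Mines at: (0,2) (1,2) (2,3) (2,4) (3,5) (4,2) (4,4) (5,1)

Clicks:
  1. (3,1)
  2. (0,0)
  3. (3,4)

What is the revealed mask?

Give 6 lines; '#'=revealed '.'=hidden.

Answer: ##....
##....
##....
##..#.
##....
......

Derivation:
Click 1 (3,1) count=1: revealed 1 new [(3,1)] -> total=1
Click 2 (0,0) count=0: revealed 9 new [(0,0) (0,1) (1,0) (1,1) (2,0) (2,1) (3,0) (4,0) (4,1)] -> total=10
Click 3 (3,4) count=4: revealed 1 new [(3,4)] -> total=11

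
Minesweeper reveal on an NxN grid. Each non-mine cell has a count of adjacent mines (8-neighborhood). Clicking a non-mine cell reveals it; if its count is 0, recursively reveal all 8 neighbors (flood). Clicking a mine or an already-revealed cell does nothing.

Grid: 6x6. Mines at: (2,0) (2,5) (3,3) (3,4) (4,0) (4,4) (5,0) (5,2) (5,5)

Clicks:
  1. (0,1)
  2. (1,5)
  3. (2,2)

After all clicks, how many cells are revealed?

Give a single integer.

Answer: 16

Derivation:
Click 1 (0,1) count=0: revealed 16 new [(0,0) (0,1) (0,2) (0,3) (0,4) (0,5) (1,0) (1,1) (1,2) (1,3) (1,4) (1,5) (2,1) (2,2) (2,3) (2,4)] -> total=16
Click 2 (1,5) count=1: revealed 0 new [(none)] -> total=16
Click 3 (2,2) count=1: revealed 0 new [(none)] -> total=16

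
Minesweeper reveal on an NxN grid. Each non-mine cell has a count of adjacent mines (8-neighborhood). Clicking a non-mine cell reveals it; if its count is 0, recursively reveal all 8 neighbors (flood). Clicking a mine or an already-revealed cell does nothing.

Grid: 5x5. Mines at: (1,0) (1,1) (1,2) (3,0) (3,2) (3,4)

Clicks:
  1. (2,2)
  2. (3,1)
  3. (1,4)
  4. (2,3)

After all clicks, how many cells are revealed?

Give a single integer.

Click 1 (2,2) count=3: revealed 1 new [(2,2)] -> total=1
Click 2 (3,1) count=2: revealed 1 new [(3,1)] -> total=2
Click 3 (1,4) count=0: revealed 6 new [(0,3) (0,4) (1,3) (1,4) (2,3) (2,4)] -> total=8
Click 4 (2,3) count=3: revealed 0 new [(none)] -> total=8

Answer: 8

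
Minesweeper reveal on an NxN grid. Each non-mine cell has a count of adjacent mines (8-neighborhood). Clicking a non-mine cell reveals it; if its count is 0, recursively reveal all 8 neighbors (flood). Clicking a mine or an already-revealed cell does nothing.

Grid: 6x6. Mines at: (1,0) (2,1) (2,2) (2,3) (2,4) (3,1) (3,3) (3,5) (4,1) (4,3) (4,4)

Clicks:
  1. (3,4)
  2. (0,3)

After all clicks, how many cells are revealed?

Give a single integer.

Click 1 (3,4) count=6: revealed 1 new [(3,4)] -> total=1
Click 2 (0,3) count=0: revealed 10 new [(0,1) (0,2) (0,3) (0,4) (0,5) (1,1) (1,2) (1,3) (1,4) (1,5)] -> total=11

Answer: 11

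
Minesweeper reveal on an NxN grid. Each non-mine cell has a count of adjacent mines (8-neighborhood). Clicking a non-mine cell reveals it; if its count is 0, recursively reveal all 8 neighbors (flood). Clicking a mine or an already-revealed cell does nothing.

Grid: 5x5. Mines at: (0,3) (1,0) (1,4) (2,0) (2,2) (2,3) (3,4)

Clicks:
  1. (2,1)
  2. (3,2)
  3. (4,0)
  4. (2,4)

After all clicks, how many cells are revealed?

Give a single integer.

Click 1 (2,1) count=3: revealed 1 new [(2,1)] -> total=1
Click 2 (3,2) count=2: revealed 1 new [(3,2)] -> total=2
Click 3 (4,0) count=0: revealed 7 new [(3,0) (3,1) (3,3) (4,0) (4,1) (4,2) (4,3)] -> total=9
Click 4 (2,4) count=3: revealed 1 new [(2,4)] -> total=10

Answer: 10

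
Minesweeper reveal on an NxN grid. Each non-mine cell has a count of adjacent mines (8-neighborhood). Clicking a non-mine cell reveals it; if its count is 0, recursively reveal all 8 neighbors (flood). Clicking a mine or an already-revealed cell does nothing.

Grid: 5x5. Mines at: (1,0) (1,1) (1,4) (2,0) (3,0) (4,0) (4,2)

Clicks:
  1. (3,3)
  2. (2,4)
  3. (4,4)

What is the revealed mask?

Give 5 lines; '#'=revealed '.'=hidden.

Click 1 (3,3) count=1: revealed 1 new [(3,3)] -> total=1
Click 2 (2,4) count=1: revealed 1 new [(2,4)] -> total=2
Click 3 (4,4) count=0: revealed 4 new [(2,3) (3,4) (4,3) (4,4)] -> total=6

Answer: .....
.....
...##
...##
...##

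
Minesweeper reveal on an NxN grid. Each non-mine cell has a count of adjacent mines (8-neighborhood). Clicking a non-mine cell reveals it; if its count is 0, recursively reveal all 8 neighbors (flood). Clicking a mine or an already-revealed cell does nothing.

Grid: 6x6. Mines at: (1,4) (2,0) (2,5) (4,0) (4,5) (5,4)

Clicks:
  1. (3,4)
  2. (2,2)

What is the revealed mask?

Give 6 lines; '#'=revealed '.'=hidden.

Click 1 (3,4) count=2: revealed 1 new [(3,4)] -> total=1
Click 2 (2,2) count=0: revealed 22 new [(0,0) (0,1) (0,2) (0,3) (1,0) (1,1) (1,2) (1,3) (2,1) (2,2) (2,3) (2,4) (3,1) (3,2) (3,3) (4,1) (4,2) (4,3) (4,4) (5,1) (5,2) (5,3)] -> total=23

Answer: ####..
####..
.####.
.####.
.####.
.###..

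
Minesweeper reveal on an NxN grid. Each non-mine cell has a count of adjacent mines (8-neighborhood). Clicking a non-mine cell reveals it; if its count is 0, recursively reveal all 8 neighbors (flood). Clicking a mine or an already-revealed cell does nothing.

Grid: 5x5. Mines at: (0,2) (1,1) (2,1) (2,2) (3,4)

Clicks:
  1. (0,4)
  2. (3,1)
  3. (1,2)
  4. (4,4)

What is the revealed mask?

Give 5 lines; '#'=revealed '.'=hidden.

Answer: ...##
..###
...##
.#...
....#

Derivation:
Click 1 (0,4) count=0: revealed 6 new [(0,3) (0,4) (1,3) (1,4) (2,3) (2,4)] -> total=6
Click 2 (3,1) count=2: revealed 1 new [(3,1)] -> total=7
Click 3 (1,2) count=4: revealed 1 new [(1,2)] -> total=8
Click 4 (4,4) count=1: revealed 1 new [(4,4)] -> total=9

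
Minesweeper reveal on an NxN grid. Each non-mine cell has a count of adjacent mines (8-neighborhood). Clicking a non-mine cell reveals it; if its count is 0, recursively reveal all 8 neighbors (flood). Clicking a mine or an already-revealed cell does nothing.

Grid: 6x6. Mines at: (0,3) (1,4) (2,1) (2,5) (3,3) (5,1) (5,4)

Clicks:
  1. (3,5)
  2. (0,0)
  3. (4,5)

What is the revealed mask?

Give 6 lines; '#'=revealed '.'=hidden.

Click 1 (3,5) count=1: revealed 1 new [(3,5)] -> total=1
Click 2 (0,0) count=0: revealed 6 new [(0,0) (0,1) (0,2) (1,0) (1,1) (1,2)] -> total=7
Click 3 (4,5) count=1: revealed 1 new [(4,5)] -> total=8

Answer: ###...
###...
......
.....#
.....#
......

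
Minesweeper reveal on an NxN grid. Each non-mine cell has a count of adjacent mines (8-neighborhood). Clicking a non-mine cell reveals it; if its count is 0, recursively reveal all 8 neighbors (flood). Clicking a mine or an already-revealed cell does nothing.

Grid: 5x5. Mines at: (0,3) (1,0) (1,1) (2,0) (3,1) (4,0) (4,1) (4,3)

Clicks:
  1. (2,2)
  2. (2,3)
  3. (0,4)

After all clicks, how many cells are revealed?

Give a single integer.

Answer: 10

Derivation:
Click 1 (2,2) count=2: revealed 1 new [(2,2)] -> total=1
Click 2 (2,3) count=0: revealed 8 new [(1,2) (1,3) (1,4) (2,3) (2,4) (3,2) (3,3) (3,4)] -> total=9
Click 3 (0,4) count=1: revealed 1 new [(0,4)] -> total=10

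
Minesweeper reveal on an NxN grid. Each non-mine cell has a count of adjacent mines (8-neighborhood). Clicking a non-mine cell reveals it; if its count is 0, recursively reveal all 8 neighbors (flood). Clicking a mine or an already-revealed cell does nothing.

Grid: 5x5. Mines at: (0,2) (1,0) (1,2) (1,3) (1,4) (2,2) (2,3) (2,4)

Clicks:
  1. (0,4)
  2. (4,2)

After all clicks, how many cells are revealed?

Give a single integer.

Answer: 13

Derivation:
Click 1 (0,4) count=2: revealed 1 new [(0,4)] -> total=1
Click 2 (4,2) count=0: revealed 12 new [(2,0) (2,1) (3,0) (3,1) (3,2) (3,3) (3,4) (4,0) (4,1) (4,2) (4,3) (4,4)] -> total=13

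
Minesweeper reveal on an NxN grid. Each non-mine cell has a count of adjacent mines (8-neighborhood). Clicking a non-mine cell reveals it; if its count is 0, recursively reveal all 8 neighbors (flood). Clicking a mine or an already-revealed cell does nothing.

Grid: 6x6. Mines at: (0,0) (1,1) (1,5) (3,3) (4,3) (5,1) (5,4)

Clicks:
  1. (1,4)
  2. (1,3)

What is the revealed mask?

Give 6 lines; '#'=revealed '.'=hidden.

Click 1 (1,4) count=1: revealed 1 new [(1,4)] -> total=1
Click 2 (1,3) count=0: revealed 8 new [(0,2) (0,3) (0,4) (1,2) (1,3) (2,2) (2,3) (2,4)] -> total=9

Answer: ..###.
..###.
..###.
......
......
......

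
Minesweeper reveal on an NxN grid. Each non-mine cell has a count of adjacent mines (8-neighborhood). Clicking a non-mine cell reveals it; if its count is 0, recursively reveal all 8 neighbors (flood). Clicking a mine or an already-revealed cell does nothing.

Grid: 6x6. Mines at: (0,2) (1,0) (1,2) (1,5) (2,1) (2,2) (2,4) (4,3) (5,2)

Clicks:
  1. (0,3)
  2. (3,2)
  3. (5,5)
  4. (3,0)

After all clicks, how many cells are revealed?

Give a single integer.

Answer: 9

Derivation:
Click 1 (0,3) count=2: revealed 1 new [(0,3)] -> total=1
Click 2 (3,2) count=3: revealed 1 new [(3,2)] -> total=2
Click 3 (5,5) count=0: revealed 6 new [(3,4) (3,5) (4,4) (4,5) (5,4) (5,5)] -> total=8
Click 4 (3,0) count=1: revealed 1 new [(3,0)] -> total=9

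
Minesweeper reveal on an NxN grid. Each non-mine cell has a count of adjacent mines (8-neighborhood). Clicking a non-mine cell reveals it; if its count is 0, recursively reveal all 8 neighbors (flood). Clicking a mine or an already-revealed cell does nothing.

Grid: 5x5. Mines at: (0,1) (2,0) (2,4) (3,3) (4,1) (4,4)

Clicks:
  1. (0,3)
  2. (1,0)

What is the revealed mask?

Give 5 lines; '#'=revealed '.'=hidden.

Click 1 (0,3) count=0: revealed 6 new [(0,2) (0,3) (0,4) (1,2) (1,3) (1,4)] -> total=6
Click 2 (1,0) count=2: revealed 1 new [(1,0)] -> total=7

Answer: ..###
#.###
.....
.....
.....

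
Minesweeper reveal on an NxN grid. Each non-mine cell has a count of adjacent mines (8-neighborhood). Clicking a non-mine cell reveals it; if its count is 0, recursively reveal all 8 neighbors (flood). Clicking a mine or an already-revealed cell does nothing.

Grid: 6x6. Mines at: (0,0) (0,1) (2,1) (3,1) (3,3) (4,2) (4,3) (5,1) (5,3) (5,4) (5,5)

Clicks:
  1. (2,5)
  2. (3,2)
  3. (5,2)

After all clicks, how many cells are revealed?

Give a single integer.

Click 1 (2,5) count=0: revealed 16 new [(0,2) (0,3) (0,4) (0,5) (1,2) (1,3) (1,4) (1,5) (2,2) (2,3) (2,4) (2,5) (3,4) (3,5) (4,4) (4,5)] -> total=16
Click 2 (3,2) count=5: revealed 1 new [(3,2)] -> total=17
Click 3 (5,2) count=4: revealed 1 new [(5,2)] -> total=18

Answer: 18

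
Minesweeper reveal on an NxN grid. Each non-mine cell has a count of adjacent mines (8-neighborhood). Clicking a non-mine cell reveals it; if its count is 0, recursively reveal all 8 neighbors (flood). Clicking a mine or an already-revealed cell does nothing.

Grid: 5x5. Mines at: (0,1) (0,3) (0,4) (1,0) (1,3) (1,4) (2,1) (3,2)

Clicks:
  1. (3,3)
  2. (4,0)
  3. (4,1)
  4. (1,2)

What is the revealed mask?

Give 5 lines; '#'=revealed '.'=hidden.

Answer: .....
..#..
.....
##.#.
##...

Derivation:
Click 1 (3,3) count=1: revealed 1 new [(3,3)] -> total=1
Click 2 (4,0) count=0: revealed 4 new [(3,0) (3,1) (4,0) (4,1)] -> total=5
Click 3 (4,1) count=1: revealed 0 new [(none)] -> total=5
Click 4 (1,2) count=4: revealed 1 new [(1,2)] -> total=6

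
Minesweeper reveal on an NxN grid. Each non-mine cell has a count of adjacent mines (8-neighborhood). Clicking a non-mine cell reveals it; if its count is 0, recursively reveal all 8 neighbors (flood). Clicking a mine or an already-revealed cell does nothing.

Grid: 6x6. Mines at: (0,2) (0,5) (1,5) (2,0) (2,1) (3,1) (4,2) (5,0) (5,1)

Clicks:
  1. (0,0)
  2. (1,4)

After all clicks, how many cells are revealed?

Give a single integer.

Click 1 (0,0) count=0: revealed 4 new [(0,0) (0,1) (1,0) (1,1)] -> total=4
Click 2 (1,4) count=2: revealed 1 new [(1,4)] -> total=5

Answer: 5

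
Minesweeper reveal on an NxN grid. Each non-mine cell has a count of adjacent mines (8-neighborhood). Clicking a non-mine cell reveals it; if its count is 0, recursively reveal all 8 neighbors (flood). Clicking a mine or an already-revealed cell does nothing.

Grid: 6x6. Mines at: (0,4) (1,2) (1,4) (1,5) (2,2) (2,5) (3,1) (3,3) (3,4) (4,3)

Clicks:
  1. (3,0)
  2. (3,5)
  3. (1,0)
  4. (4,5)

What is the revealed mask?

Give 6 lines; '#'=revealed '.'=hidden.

Answer: ##....
##....
##....
#....#
.....#
......

Derivation:
Click 1 (3,0) count=1: revealed 1 new [(3,0)] -> total=1
Click 2 (3,5) count=2: revealed 1 new [(3,5)] -> total=2
Click 3 (1,0) count=0: revealed 6 new [(0,0) (0,1) (1,0) (1,1) (2,0) (2,1)] -> total=8
Click 4 (4,5) count=1: revealed 1 new [(4,5)] -> total=9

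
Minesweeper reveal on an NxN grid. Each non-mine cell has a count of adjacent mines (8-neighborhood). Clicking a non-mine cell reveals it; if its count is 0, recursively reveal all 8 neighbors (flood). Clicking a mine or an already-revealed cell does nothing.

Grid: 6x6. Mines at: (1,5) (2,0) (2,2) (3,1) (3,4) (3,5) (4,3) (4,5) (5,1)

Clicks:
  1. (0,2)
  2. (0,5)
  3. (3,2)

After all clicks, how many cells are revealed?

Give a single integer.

Answer: 12

Derivation:
Click 1 (0,2) count=0: revealed 10 new [(0,0) (0,1) (0,2) (0,3) (0,4) (1,0) (1,1) (1,2) (1,3) (1,4)] -> total=10
Click 2 (0,5) count=1: revealed 1 new [(0,5)] -> total=11
Click 3 (3,2) count=3: revealed 1 new [(3,2)] -> total=12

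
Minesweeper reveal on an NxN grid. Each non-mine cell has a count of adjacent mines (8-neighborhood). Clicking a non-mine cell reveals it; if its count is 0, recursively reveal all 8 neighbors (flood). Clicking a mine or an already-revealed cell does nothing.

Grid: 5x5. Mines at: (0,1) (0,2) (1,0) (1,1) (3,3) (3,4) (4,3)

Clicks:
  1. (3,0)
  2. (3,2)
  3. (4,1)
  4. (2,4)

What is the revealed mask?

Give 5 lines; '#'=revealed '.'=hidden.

Click 1 (3,0) count=0: revealed 9 new [(2,0) (2,1) (2,2) (3,0) (3,1) (3,2) (4,0) (4,1) (4,2)] -> total=9
Click 2 (3,2) count=2: revealed 0 new [(none)] -> total=9
Click 3 (4,1) count=0: revealed 0 new [(none)] -> total=9
Click 4 (2,4) count=2: revealed 1 new [(2,4)] -> total=10

Answer: .....
.....
###.#
###..
###..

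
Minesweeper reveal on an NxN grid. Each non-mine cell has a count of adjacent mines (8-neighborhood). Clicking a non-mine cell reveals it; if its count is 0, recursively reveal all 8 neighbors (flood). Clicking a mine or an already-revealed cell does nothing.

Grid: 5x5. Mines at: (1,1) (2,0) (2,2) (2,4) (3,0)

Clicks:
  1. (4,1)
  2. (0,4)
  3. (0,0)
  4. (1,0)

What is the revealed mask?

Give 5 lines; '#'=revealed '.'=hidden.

Answer: #.###
#.###
.....
.....
.#...

Derivation:
Click 1 (4,1) count=1: revealed 1 new [(4,1)] -> total=1
Click 2 (0,4) count=0: revealed 6 new [(0,2) (0,3) (0,4) (1,2) (1,3) (1,4)] -> total=7
Click 3 (0,0) count=1: revealed 1 new [(0,0)] -> total=8
Click 4 (1,0) count=2: revealed 1 new [(1,0)] -> total=9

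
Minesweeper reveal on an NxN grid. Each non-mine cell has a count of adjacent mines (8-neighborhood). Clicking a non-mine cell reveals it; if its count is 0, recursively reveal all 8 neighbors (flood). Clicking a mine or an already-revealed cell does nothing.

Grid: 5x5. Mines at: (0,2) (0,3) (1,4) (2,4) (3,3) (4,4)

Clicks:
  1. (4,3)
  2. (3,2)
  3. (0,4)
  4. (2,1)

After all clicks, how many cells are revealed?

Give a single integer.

Answer: 16

Derivation:
Click 1 (4,3) count=2: revealed 1 new [(4,3)] -> total=1
Click 2 (3,2) count=1: revealed 1 new [(3,2)] -> total=2
Click 3 (0,4) count=2: revealed 1 new [(0,4)] -> total=3
Click 4 (2,1) count=0: revealed 13 new [(0,0) (0,1) (1,0) (1,1) (1,2) (2,0) (2,1) (2,2) (3,0) (3,1) (4,0) (4,1) (4,2)] -> total=16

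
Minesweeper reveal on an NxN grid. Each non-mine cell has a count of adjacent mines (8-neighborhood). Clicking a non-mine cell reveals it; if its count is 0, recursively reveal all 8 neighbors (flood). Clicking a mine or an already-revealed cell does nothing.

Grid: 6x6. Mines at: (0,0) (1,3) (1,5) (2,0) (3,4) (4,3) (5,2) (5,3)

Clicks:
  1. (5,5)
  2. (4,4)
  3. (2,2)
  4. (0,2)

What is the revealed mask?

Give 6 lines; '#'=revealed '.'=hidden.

Answer: ..#...
......
..#...
......
....##
....##

Derivation:
Click 1 (5,5) count=0: revealed 4 new [(4,4) (4,5) (5,4) (5,5)] -> total=4
Click 2 (4,4) count=3: revealed 0 new [(none)] -> total=4
Click 3 (2,2) count=1: revealed 1 new [(2,2)] -> total=5
Click 4 (0,2) count=1: revealed 1 new [(0,2)] -> total=6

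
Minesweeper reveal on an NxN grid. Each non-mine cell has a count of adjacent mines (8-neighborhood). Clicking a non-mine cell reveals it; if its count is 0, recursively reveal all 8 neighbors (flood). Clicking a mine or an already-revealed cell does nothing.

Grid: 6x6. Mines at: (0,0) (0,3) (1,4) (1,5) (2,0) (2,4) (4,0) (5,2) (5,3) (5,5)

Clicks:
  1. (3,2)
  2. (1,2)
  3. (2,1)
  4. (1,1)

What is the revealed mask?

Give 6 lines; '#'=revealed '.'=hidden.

Answer: ......
.###..
.###..
.###..
.###..
......

Derivation:
Click 1 (3,2) count=0: revealed 12 new [(1,1) (1,2) (1,3) (2,1) (2,2) (2,3) (3,1) (3,2) (3,3) (4,1) (4,2) (4,3)] -> total=12
Click 2 (1,2) count=1: revealed 0 new [(none)] -> total=12
Click 3 (2,1) count=1: revealed 0 new [(none)] -> total=12
Click 4 (1,1) count=2: revealed 0 new [(none)] -> total=12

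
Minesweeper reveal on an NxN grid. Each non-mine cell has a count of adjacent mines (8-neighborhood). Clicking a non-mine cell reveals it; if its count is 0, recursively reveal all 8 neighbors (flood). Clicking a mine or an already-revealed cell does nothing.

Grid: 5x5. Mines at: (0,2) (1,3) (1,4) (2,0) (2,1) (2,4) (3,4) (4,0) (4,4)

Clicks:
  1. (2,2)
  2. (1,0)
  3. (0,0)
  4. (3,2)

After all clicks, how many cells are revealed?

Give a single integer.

Click 1 (2,2) count=2: revealed 1 new [(2,2)] -> total=1
Click 2 (1,0) count=2: revealed 1 new [(1,0)] -> total=2
Click 3 (0,0) count=0: revealed 3 new [(0,0) (0,1) (1,1)] -> total=5
Click 4 (3,2) count=1: revealed 1 new [(3,2)] -> total=6

Answer: 6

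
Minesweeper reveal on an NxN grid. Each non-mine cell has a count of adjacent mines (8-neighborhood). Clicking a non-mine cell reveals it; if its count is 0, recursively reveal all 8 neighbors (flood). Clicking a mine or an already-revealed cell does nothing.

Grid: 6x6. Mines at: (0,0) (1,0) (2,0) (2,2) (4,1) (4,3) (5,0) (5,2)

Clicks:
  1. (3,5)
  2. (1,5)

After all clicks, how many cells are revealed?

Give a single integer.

Click 1 (3,5) count=0: revealed 20 new [(0,1) (0,2) (0,3) (0,4) (0,5) (1,1) (1,2) (1,3) (1,4) (1,5) (2,3) (2,4) (2,5) (3,3) (3,4) (3,5) (4,4) (4,5) (5,4) (5,5)] -> total=20
Click 2 (1,5) count=0: revealed 0 new [(none)] -> total=20

Answer: 20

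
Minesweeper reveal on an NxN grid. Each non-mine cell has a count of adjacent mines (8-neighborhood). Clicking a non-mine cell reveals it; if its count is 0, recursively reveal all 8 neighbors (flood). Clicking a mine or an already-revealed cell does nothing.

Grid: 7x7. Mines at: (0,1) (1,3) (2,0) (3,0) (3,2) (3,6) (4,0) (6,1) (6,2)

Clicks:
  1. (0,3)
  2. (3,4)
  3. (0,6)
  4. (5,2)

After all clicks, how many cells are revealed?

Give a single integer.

Answer: 27

Derivation:
Click 1 (0,3) count=1: revealed 1 new [(0,3)] -> total=1
Click 2 (3,4) count=0: revealed 18 new [(2,3) (2,4) (2,5) (3,3) (3,4) (3,5) (4,3) (4,4) (4,5) (4,6) (5,3) (5,4) (5,5) (5,6) (6,3) (6,4) (6,5) (6,6)] -> total=19
Click 3 (0,6) count=0: revealed 7 new [(0,4) (0,5) (0,6) (1,4) (1,5) (1,6) (2,6)] -> total=26
Click 4 (5,2) count=2: revealed 1 new [(5,2)] -> total=27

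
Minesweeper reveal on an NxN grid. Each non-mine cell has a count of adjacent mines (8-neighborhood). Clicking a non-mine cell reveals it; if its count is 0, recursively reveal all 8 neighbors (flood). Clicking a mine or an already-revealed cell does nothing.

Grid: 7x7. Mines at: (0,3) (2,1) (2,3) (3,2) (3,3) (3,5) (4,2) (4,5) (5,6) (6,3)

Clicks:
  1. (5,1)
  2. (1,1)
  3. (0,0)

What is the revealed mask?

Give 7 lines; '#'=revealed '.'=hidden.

Answer: ###....
###....
.......
.......
.......
.#.....
.......

Derivation:
Click 1 (5,1) count=1: revealed 1 new [(5,1)] -> total=1
Click 2 (1,1) count=1: revealed 1 new [(1,1)] -> total=2
Click 3 (0,0) count=0: revealed 5 new [(0,0) (0,1) (0,2) (1,0) (1,2)] -> total=7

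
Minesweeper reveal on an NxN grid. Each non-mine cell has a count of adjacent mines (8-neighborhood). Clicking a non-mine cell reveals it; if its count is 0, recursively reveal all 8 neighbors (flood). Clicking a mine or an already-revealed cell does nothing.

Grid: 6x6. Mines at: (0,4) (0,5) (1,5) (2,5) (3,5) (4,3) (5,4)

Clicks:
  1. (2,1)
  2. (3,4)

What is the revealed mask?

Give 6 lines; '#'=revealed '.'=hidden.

Click 1 (2,1) count=0: revealed 25 new [(0,0) (0,1) (0,2) (0,3) (1,0) (1,1) (1,2) (1,3) (1,4) (2,0) (2,1) (2,2) (2,3) (2,4) (3,0) (3,1) (3,2) (3,3) (3,4) (4,0) (4,1) (4,2) (5,0) (5,1) (5,2)] -> total=25
Click 2 (3,4) count=3: revealed 0 new [(none)] -> total=25

Answer: ####..
#####.
#####.
#####.
###...
###...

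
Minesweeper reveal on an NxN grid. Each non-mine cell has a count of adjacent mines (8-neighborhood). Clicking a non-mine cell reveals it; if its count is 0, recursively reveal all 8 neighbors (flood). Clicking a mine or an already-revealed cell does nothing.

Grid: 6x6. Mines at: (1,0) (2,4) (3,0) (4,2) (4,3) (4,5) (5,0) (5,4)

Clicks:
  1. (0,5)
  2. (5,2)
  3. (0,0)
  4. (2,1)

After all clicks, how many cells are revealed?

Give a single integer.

Answer: 18

Derivation:
Click 1 (0,5) count=0: revealed 16 new [(0,1) (0,2) (0,3) (0,4) (0,5) (1,1) (1,2) (1,3) (1,4) (1,5) (2,1) (2,2) (2,3) (3,1) (3,2) (3,3)] -> total=16
Click 2 (5,2) count=2: revealed 1 new [(5,2)] -> total=17
Click 3 (0,0) count=1: revealed 1 new [(0,0)] -> total=18
Click 4 (2,1) count=2: revealed 0 new [(none)] -> total=18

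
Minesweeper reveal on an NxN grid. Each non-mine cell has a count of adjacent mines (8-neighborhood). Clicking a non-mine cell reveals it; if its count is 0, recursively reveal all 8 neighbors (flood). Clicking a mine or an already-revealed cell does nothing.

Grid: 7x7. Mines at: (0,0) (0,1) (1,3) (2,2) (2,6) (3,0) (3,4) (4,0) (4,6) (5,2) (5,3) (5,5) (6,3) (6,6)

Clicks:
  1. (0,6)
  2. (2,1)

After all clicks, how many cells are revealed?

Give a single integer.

Answer: 7

Derivation:
Click 1 (0,6) count=0: revealed 6 new [(0,4) (0,5) (0,6) (1,4) (1,5) (1,6)] -> total=6
Click 2 (2,1) count=2: revealed 1 new [(2,1)] -> total=7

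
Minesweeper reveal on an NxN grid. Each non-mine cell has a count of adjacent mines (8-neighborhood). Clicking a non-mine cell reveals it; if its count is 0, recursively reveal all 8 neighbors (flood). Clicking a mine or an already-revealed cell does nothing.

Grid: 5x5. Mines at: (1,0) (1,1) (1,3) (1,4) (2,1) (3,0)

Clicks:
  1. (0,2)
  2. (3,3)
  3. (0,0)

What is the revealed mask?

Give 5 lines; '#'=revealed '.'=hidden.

Answer: #.#..
.....
..###
.####
.####

Derivation:
Click 1 (0,2) count=2: revealed 1 new [(0,2)] -> total=1
Click 2 (3,3) count=0: revealed 11 new [(2,2) (2,3) (2,4) (3,1) (3,2) (3,3) (3,4) (4,1) (4,2) (4,3) (4,4)] -> total=12
Click 3 (0,0) count=2: revealed 1 new [(0,0)] -> total=13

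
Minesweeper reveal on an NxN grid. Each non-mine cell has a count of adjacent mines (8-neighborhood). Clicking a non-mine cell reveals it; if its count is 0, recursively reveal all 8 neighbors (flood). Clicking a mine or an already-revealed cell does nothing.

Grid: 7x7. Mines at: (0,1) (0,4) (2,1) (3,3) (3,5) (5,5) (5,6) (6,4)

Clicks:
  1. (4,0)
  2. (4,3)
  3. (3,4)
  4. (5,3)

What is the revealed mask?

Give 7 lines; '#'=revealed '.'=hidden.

Answer: .......
.......
.......
###.#..
####...
####...
####...

Derivation:
Click 1 (4,0) count=0: revealed 15 new [(3,0) (3,1) (3,2) (4,0) (4,1) (4,2) (4,3) (5,0) (5,1) (5,2) (5,3) (6,0) (6,1) (6,2) (6,3)] -> total=15
Click 2 (4,3) count=1: revealed 0 new [(none)] -> total=15
Click 3 (3,4) count=2: revealed 1 new [(3,4)] -> total=16
Click 4 (5,3) count=1: revealed 0 new [(none)] -> total=16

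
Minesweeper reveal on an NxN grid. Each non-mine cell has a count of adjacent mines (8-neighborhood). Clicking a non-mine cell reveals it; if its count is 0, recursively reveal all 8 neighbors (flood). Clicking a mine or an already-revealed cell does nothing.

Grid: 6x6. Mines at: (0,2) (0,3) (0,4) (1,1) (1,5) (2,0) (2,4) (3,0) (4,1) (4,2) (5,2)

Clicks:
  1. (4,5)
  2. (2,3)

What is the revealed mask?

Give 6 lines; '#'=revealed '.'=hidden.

Answer: ......
......
...#..
...###
...###
...###

Derivation:
Click 1 (4,5) count=0: revealed 9 new [(3,3) (3,4) (3,5) (4,3) (4,4) (4,5) (5,3) (5,4) (5,5)] -> total=9
Click 2 (2,3) count=1: revealed 1 new [(2,3)] -> total=10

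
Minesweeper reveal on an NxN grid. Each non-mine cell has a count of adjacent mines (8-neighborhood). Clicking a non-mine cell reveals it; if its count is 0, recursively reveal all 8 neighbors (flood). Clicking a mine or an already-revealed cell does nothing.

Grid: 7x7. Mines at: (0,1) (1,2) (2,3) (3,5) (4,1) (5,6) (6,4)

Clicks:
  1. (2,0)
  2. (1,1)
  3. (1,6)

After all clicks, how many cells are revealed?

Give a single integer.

Click 1 (2,0) count=0: revealed 6 new [(1,0) (1,1) (2,0) (2,1) (3,0) (3,1)] -> total=6
Click 2 (1,1) count=2: revealed 0 new [(none)] -> total=6
Click 3 (1,6) count=0: revealed 11 new [(0,3) (0,4) (0,5) (0,6) (1,3) (1,4) (1,5) (1,6) (2,4) (2,5) (2,6)] -> total=17

Answer: 17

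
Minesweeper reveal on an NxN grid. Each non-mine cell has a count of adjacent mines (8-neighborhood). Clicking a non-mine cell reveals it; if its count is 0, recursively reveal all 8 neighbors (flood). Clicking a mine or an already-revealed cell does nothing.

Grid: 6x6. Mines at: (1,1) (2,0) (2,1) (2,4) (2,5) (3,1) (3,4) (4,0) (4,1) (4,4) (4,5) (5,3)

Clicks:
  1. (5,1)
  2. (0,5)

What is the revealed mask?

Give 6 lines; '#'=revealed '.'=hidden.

Answer: ..####
..####
......
......
......
.#....

Derivation:
Click 1 (5,1) count=2: revealed 1 new [(5,1)] -> total=1
Click 2 (0,5) count=0: revealed 8 new [(0,2) (0,3) (0,4) (0,5) (1,2) (1,3) (1,4) (1,5)] -> total=9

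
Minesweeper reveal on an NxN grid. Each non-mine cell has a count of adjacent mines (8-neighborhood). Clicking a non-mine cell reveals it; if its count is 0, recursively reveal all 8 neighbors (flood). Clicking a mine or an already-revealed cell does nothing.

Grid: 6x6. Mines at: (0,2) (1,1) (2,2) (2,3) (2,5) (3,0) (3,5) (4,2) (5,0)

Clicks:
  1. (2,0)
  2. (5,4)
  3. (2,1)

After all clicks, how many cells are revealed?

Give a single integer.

Click 1 (2,0) count=2: revealed 1 new [(2,0)] -> total=1
Click 2 (5,4) count=0: revealed 6 new [(4,3) (4,4) (4,5) (5,3) (5,4) (5,5)] -> total=7
Click 3 (2,1) count=3: revealed 1 new [(2,1)] -> total=8

Answer: 8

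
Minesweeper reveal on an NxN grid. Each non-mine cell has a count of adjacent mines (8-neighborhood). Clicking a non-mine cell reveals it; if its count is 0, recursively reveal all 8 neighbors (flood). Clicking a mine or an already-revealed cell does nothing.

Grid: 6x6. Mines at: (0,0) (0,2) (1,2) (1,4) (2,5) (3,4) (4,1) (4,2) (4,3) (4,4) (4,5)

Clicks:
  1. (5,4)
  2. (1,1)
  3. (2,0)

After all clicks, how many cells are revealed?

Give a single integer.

Answer: 7

Derivation:
Click 1 (5,4) count=3: revealed 1 new [(5,4)] -> total=1
Click 2 (1,1) count=3: revealed 1 new [(1,1)] -> total=2
Click 3 (2,0) count=0: revealed 5 new [(1,0) (2,0) (2,1) (3,0) (3,1)] -> total=7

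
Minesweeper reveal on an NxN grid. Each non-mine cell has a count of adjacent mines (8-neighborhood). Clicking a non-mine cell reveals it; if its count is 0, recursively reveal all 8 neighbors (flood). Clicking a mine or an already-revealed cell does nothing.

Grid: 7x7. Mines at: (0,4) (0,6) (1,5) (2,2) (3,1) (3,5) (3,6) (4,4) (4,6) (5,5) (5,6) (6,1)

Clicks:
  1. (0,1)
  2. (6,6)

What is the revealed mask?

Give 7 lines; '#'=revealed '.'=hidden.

Answer: ####...
####...
##.....
.......
.......
.......
......#

Derivation:
Click 1 (0,1) count=0: revealed 10 new [(0,0) (0,1) (0,2) (0,3) (1,0) (1,1) (1,2) (1,3) (2,0) (2,1)] -> total=10
Click 2 (6,6) count=2: revealed 1 new [(6,6)] -> total=11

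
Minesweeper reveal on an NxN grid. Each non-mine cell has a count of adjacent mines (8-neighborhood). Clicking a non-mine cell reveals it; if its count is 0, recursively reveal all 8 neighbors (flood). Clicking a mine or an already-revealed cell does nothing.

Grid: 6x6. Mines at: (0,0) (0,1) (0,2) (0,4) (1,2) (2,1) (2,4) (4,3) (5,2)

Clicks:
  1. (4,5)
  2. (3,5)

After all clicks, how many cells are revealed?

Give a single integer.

Answer: 6

Derivation:
Click 1 (4,5) count=0: revealed 6 new [(3,4) (3,5) (4,4) (4,5) (5,4) (5,5)] -> total=6
Click 2 (3,5) count=1: revealed 0 new [(none)] -> total=6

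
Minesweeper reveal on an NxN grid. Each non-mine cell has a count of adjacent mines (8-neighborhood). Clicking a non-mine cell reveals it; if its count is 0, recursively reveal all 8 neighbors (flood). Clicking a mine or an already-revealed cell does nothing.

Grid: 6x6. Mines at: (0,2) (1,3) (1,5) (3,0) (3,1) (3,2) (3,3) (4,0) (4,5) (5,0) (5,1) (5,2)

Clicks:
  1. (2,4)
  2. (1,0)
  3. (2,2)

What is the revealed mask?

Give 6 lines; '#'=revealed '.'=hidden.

Answer: ##....
##....
###.#.
......
......
......

Derivation:
Click 1 (2,4) count=3: revealed 1 new [(2,4)] -> total=1
Click 2 (1,0) count=0: revealed 6 new [(0,0) (0,1) (1,0) (1,1) (2,0) (2,1)] -> total=7
Click 3 (2,2) count=4: revealed 1 new [(2,2)] -> total=8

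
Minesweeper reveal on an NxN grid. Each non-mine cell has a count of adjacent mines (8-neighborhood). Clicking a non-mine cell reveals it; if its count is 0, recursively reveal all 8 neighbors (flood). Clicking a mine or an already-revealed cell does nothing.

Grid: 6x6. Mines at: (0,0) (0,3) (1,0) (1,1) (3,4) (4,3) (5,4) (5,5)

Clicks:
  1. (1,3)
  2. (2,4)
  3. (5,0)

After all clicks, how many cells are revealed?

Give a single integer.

Click 1 (1,3) count=1: revealed 1 new [(1,3)] -> total=1
Click 2 (2,4) count=1: revealed 1 new [(2,4)] -> total=2
Click 3 (5,0) count=0: revealed 12 new [(2,0) (2,1) (2,2) (3,0) (3,1) (3,2) (4,0) (4,1) (4,2) (5,0) (5,1) (5,2)] -> total=14

Answer: 14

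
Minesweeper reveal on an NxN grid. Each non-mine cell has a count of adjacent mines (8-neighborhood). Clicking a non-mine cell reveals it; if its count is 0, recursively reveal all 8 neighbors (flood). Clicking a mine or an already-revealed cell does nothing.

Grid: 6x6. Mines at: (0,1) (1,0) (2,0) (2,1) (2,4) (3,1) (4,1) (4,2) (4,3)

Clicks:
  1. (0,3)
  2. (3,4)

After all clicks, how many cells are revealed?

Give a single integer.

Answer: 9

Derivation:
Click 1 (0,3) count=0: revealed 8 new [(0,2) (0,3) (0,4) (0,5) (1,2) (1,3) (1,4) (1,5)] -> total=8
Click 2 (3,4) count=2: revealed 1 new [(3,4)] -> total=9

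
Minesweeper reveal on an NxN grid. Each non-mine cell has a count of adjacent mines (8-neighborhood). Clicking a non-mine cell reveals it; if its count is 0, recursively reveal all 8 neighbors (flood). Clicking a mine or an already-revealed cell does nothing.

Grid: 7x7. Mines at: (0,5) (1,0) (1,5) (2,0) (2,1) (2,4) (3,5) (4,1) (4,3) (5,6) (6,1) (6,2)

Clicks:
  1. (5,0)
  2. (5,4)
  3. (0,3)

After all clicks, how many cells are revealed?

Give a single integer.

Answer: 10

Derivation:
Click 1 (5,0) count=2: revealed 1 new [(5,0)] -> total=1
Click 2 (5,4) count=1: revealed 1 new [(5,4)] -> total=2
Click 3 (0,3) count=0: revealed 8 new [(0,1) (0,2) (0,3) (0,4) (1,1) (1,2) (1,3) (1,4)] -> total=10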